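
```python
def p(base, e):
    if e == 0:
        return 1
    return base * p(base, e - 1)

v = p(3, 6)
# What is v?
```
Call trace:
p(base=3, e=6)
  p(base=3, e=5)
    p(base=3, e=4)
      p(base=3, e=3)
        p(base=3, e=2)
          p(base=3, e=1)
            p(base=3, e=0)
            -> return 1
          -> return 3
        -> return 9
      -> return 27
    -> return 81
  -> return 243
-> return 729

Final answer: 729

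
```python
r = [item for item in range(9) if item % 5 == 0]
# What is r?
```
Trace:
  item=0
  item=1
  item=2
  item=3
  item=4
  item=5
  item=6
  item=7
  item=8
  r=[0, 5]

Final answer: [0, 5]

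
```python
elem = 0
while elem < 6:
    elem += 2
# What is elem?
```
Trace:
  elem=0
  elem=2
  elem=4
  elem=6

Final answer: 6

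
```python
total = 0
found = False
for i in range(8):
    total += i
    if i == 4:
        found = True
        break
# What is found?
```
Trace:
  total=0
  total=0, found=False
  total=0, found=False, i=0
  total=1, found=False, i=1
  total=3, found=False, i=2
  total=6, found=False, i=3
  total=10, found=True, i=4

Final answer: True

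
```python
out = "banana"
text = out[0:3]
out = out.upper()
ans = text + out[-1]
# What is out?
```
Trace:
  out='banana'
  out='banana', text='ban'
  out='BANANA', text='ban'
  out='BANANA', text='ban', ans='banA'

Final answer: 'BANANA'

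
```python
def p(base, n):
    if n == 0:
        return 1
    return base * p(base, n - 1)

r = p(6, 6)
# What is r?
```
Call trace:
p(base=6, n=6)
  p(base=6, n=5)
    p(base=6, n=4)
      p(base=6, n=3)
        p(base=6, n=2)
          p(base=6, n=1)
            p(base=6, n=0)
            -> return 1
          -> return 6
        -> return 36
      -> return 216
    -> return 1296
  -> return 7776
-> return 46656

Final answer: 46656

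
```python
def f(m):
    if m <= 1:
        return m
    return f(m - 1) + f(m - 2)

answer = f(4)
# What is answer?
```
Call trace (a repeated sub-call is expanded the first time; later identical calls just restate its return value):
f(m=4)
  f(m=3)
    f(m=2)
      f(m=1)
      -> return 1
      f(m=0)
      -> return 0
    -> return 1
    f(m=1)
    -> return 1
  -> return 2
  f(m=2) -> return 1  (same call as traced above)
-> return 3

Final answer: 3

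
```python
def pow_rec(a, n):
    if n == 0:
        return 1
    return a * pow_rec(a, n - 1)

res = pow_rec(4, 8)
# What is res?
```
Call trace:
pow_rec(a=4, n=8)
  pow_rec(a=4, n=7)
    pow_rec(a=4, n=6)
      pow_rec(a=4, n=5)
        pow_rec(a=4, n=4)
          pow_rec(a=4, n=3)
            pow_rec(a=4, n=2)
              pow_rec(a=4, n=1)
                pow_rec(a=4, n=0)
                -> return 1
              -> return 4
            -> return 16
          -> return 64
        -> return 256
      -> return 1024
    -> return 4096
  -> return 16384
-> return 65536

Final answer: 65536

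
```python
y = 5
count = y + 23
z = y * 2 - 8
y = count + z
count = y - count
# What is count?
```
Trace:
  y=5
  y=5, count=28
  y=5, count=28, z=2
  y=30, count=28, z=2
  y=30, count=2, z=2

Final answer: 2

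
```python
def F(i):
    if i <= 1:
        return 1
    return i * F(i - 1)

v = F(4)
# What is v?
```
Call trace:
F(i=4)
  F(i=3)
    F(i=2)
      F(i=1)
      -> return 1
    -> return 2
  -> return 6
-> return 24

Final answer: 24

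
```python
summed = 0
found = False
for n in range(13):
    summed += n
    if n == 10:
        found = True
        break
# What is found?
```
Trace:
  summed=0
  summed=0, found=False
  summed=0, found=False, n=0
  summed=1, found=False, n=1
  summed=3, found=False, n=2
  summed=6, found=False, n=3
  summed=10, found=False, n=4
  summed=15, found=False, n=5
  summed=21, found=False, n=6
  summed=28, found=False, n=7
  summed=36, found=False, n=8
  summed=45, found=False, n=9
  summed=55, found=True, n=10

Final answer: True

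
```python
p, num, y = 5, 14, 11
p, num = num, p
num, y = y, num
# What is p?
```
Trace:
  p=5, num=14, y=11
  p=14, num=5, y=11
  p=14, num=11, y=5

Final answer: 14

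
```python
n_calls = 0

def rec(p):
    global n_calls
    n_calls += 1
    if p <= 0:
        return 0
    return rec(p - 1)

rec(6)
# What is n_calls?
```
Call trace:
rec(p=6)
  rec(p=5)
    rec(p=4)
      rec(p=3)
        rec(p=2)
          rec(p=1)
            rec(p=0)
            -> return 0
          -> return 0
        -> return 0
      -> return 0
    -> return 0
  -> return 0
-> return 0

n_calls is incremented once per call. rec is entered once for each p = 6, 5, 4, 3, 2, 1, 0 (the p <= 0 call returns without recursing), i.e. 6 + 1 calls.
n_calls = 7

Final answer: 7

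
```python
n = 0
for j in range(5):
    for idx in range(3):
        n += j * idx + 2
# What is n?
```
Trace:
  n=0
  n=2, j=0, idx=0
  n=4, j=0, idx=1
  n=6, j=0, idx=2
  n=8, j=1, idx=0
  n=11, j=1, idx=1
  n=15, j=1, idx=2
  n=17, j=2, idx=0
  n=21, j=2, idx=1
  n=27, j=2, idx=2
  n=29, j=3, idx=0
  n=34, j=3, idx=1
  n=42, j=3, idx=2
  n=44, j=4, idx=0
  n=50, j=4, idx=1
  n=60, j=4, idx=2

Final answer: 60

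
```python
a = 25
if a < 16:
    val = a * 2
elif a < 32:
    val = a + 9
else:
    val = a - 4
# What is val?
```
Trace:
  a=25
  a=25, val=34

Final answer: 34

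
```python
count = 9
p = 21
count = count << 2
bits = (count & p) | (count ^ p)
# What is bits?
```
Trace:
  count=9
  count=9, p=21
  count=36, p=21
  count=36, p=21, bits=53

Final answer: 53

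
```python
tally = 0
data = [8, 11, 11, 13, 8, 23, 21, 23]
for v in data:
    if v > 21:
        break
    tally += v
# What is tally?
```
Trace:
  tally=0
  tally=8, v=8
  tally=19, v=11
  tally=30, v=11
  tally=43, v=13
  tally=51, v=8
  tally=51, v=23

Final answer: 51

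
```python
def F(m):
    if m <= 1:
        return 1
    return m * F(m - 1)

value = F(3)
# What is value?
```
Call trace:
F(m=3)
  F(m=2)
    F(m=1)
    -> return 1
  -> return 2
-> return 6

Final answer: 6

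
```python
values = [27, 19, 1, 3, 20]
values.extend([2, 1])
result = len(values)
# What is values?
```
Trace:
  values=[27, 19, 1, 3, 20]
  values=[27, 19, 1, 3, 20, 2, 1]
  values=[27, 19, 1, 3, 20, 2, 1], result=7

Final answer: [27, 19, 1, 3, 20, 2, 1]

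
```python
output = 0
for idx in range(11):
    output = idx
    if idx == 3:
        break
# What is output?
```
Trace:
  output=0
  output=0, idx=0
  output=1, idx=1
  output=2, idx=2
  output=3, idx=3

Final answer: 3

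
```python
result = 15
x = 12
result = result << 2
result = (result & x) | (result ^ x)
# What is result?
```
Trace:
  result=15
  result=15, x=12
  result=60, x=12
  result=60, x=12

Final answer: 60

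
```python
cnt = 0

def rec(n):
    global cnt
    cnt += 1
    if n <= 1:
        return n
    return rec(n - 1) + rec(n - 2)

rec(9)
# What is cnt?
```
Call trace (a repeated sub-call is expanded the first time; later identical calls just restate its return value):
rec(n=9)
  rec(n=8)
    rec(n=7)
      rec(n=6)
        rec(n=5)
          rec(n=4)
            rec(n=3)
              rec(n=2)
                rec(n=1)
                -> return 1
                rec(n=0)
                -> return 0
              -> return 1
              rec(n=1)
              -> return 1
            -> return 2
            rec(n=2) -> return 1  (same call as traced above)
          -> return 3
          rec(n=3) -> return 2  (same call as traced above)
        -> return 5
        rec(n=4) -> return 3  (same call as traced above)
      -> return 8
      rec(n=5) -> return 5  (same call as traced above)
    -> return 13
    rec(n=6) -> return 8  (same call as traced above)
  -> return 21
  rec(n=7) -> return 13  (same call as traced above)
-> return 34

cnt is incremented once per call, so count the calls in each subtree. Let C(n) = number of calls made by rec(n).
C(0) = C(1) = 1 (base case, no recursion); C(n) = 1 + C(n - 1) + C(n - 2) otherwise.
C(2) = 1 + C(1) + C(0) = 1 + 1 + 1 = 3
C(3) = 1 + C(2) + C(1) = 1 + 3 + 1 = 5
C(4) = 1 + C(3) + C(2) = 1 + 5 + 3 = 9
C(5) = 1 + C(4) + C(3) = 1 + 9 + 5 = 15
C(6) = 1 + C(5) + C(4) = 1 + 15 + 9 = 25
C(7) = 1 + C(6) + C(5) = 1 + 25 + 15 = 41
C(8) = 1 + C(7) + C(6) = 1 + 41 + 25 = 67
C(9) = 1 + C(8) + C(7) = 1 + 67 + 41 = 109
cnt = C(9) = 109

Final answer: 109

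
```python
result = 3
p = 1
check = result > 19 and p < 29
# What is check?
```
Trace:
  result=3
  result=3, p=1
  result=3, p=1, check=False

Final answer: False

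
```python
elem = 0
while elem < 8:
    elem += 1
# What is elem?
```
Trace:
  elem=0
  elem=1
  elem=2
  elem=3
  elem=4
  elem=5
  elem=6
  elem=7
  elem=8

Final answer: 8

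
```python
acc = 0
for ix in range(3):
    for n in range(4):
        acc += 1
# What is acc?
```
Trace:
  acc=0
  acc=1, ix=0, n=0
  acc=2, ix=0, n=1
  acc=3, ix=0, n=2
  acc=4, ix=0, n=3
  acc=5, ix=1, n=0
  acc=6, ix=1, n=1
  acc=7, ix=1, n=2
  acc=8, ix=1, n=3
  acc=9, ix=2, n=0
  acc=10, ix=2, n=1
  acc=11, ix=2, n=2
  acc=12, ix=2, n=3

Final answer: 12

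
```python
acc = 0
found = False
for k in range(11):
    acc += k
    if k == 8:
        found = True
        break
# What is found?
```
Trace:
  acc=0
  acc=0, found=False
  acc=0, found=False, k=0
  acc=1, found=False, k=1
  acc=3, found=False, k=2
  acc=6, found=False, k=3
  acc=10, found=False, k=4
  acc=15, found=False, k=5
  acc=21, found=False, k=6
  acc=28, found=False, k=7
  acc=36, found=True, k=8

Final answer: True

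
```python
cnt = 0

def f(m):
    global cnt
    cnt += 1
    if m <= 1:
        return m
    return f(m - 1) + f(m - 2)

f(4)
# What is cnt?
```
Call trace (a repeated sub-call is expanded the first time; later identical calls just restate its return value):
f(m=4)
  f(m=3)
    f(m=2)
      f(m=1)
      -> return 1
      f(m=0)
      -> return 0
    -> return 1
    f(m=1)
    -> return 1
  -> return 2
  f(m=2) -> return 1  (same call as traced above)
-> return 3

cnt is incremented once per call, so count the calls in each subtree. Let C(m) = number of calls made by f(m).
C(0) = C(1) = 1 (base case, no recursion); C(m) = 1 + C(m - 1) + C(m - 2) otherwise.
C(2) = 1 + C(1) + C(0) = 1 + 1 + 1 = 3
C(3) = 1 + C(2) + C(1) = 1 + 3 + 1 = 5
C(4) = 1 + C(3) + C(2) = 1 + 5 + 3 = 9
cnt = C(4) = 9

Final answer: 9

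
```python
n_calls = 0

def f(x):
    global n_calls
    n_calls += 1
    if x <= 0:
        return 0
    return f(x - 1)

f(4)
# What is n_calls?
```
Call trace:
f(x=4)
  f(x=3)
    f(x=2)
      f(x=1)
        f(x=0)
        -> return 0
      -> return 0
    -> return 0
  -> return 0
-> return 0

n_calls is incremented once per call. f is entered once for each x = 4, 3, 2, 1, 0 (the x <= 0 call returns without recursing), i.e. 4 + 1 calls.
n_calls = 5

Final answer: 5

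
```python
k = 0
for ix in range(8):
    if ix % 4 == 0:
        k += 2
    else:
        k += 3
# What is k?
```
Trace:
  k=0
  k=2, ix=0
  k=5, ix=1
  k=8, ix=2
  k=11, ix=3
  k=13, ix=4
  k=16, ix=5
  k=19, ix=6
  k=22, ix=7

Final answer: 22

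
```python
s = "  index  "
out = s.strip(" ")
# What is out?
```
Trace:
  s='  index  '
  s='  index  ', out='index'

Final answer: 'index'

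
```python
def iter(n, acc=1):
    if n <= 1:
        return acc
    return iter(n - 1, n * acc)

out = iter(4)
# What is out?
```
Call trace:
iter(n=4, acc=1)
  iter(n=3, acc=4)
    iter(n=2, acc=12)
      iter(n=1, acc=24)
      -> return 24
    -> return 24
  -> return 24
-> return 24

Final answer: 24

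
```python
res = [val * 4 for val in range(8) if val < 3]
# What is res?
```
Trace:
  val=0
  val=1
  val=2
  val=3
  val=4
  val=5
  val=6
  val=7
  res=[0, 4, 8]

Final answer: [0, 4, 8]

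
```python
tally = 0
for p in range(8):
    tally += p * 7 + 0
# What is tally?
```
Trace:
  tally=0
  tally=0, p=0
  tally=7, p=1
  tally=21, p=2
  tally=42, p=3
  tally=70, p=4
  tally=105, p=5
  tally=147, p=6
  tally=196, p=7

Final answer: 196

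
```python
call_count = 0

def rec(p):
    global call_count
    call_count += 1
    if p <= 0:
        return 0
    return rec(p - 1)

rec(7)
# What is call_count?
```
Call trace:
rec(p=7)
  rec(p=6)
    rec(p=5)
      rec(p=4)
        rec(p=3)
          rec(p=2)
            rec(p=1)
              rec(p=0)
              -> return 0
            -> return 0
          -> return 0
        -> return 0
      -> return 0
    -> return 0
  -> return 0
-> return 0

call_count is incremented once per call. rec is entered once for each p = 7, 6, 5, 4, 3, 2, 1, 0 (the p <= 0 call returns without recursing), i.e. 7 + 1 calls.
call_count = 8

Final answer: 8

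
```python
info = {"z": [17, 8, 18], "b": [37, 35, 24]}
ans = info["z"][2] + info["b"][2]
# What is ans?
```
Trace:
  info={'z': [17, 8, 18], 'b': [37, 35, 24]}
  info={'z': [17, 8, 18], 'b': [37, 35, 24]}, ans=42

Final answer: 42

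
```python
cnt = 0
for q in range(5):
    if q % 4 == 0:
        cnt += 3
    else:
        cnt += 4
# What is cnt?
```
Trace:
  cnt=0
  cnt=3, q=0
  cnt=7, q=1
  cnt=11, q=2
  cnt=15, q=3
  cnt=18, q=4

Final answer: 18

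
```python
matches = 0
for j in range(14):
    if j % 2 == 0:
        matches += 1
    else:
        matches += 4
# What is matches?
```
Trace:
  matches=0
  matches=1, j=0
  matches=5, j=1
  matches=6, j=2
  matches=10, j=3
  matches=11, j=4
  matches=15, j=5
  matches=16, j=6
  matches=20, j=7
  matches=21, j=8
  matches=25, j=9
  matches=26, j=10
  matches=30, j=11
  matches=31, j=12
  matches=35, j=13

Final answer: 35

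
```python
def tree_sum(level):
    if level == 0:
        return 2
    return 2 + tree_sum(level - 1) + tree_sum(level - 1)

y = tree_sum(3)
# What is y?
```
Call trace (a repeated sub-call is expanded the first time; later identical calls just restate its return value):
tree_sum(level=3)
  tree_sum(level=2)
    tree_sum(level=1)
      tree_sum(level=0)
      -> return 2
      tree_sum(level=0)
      -> return 2
    -> return 6
    tree_sum(level=1) -> return 6  (same call as traced above)
  -> return 14
  tree_sum(level=2) -> return 14  (same call as traced above)
-> return 30

Final answer: 30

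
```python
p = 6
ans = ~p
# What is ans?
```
Trace:
  p=6
  p=6, ans=-7

Final answer: -7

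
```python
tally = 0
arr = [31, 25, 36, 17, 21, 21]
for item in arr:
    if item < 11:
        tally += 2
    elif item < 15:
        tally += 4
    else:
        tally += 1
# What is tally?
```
Trace:
  tally=0
  tally=1, item=31
  tally=2, item=25
  tally=3, item=36
  tally=4, item=17
  tally=5, item=21
  tally=6, item=21

Final answer: 6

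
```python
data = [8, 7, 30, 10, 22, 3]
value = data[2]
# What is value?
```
Trace:
  data=[8, 7, 30, 10, 22, 3]
  data=[8, 7, 30, 10, 22, 3], value=30

Final answer: 30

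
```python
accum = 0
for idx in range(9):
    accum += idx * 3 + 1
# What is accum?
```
Trace:
  accum=0
  accum=1, idx=0
  accum=5, idx=1
  accum=12, idx=2
  accum=22, idx=3
  accum=35, idx=4
  accum=51, idx=5
  accum=70, idx=6
  accum=92, idx=7
  accum=117, idx=8

Final answer: 117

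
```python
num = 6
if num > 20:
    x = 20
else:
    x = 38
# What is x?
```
Trace:
  num=6
  num=6, x=38

Final answer: 38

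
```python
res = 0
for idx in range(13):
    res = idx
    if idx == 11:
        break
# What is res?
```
Trace:
  res=0
  res=0, idx=0
  res=1, idx=1
  res=2, idx=2
  res=3, idx=3
  res=4, idx=4
  res=5, idx=5
  res=6, idx=6
  res=7, idx=7
  res=8, idx=8
  res=9, idx=9
  res=10, idx=10
  res=11, idx=11

Final answer: 11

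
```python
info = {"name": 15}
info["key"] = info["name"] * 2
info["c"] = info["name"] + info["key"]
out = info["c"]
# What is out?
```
Trace:
  info={'name': 15}
  info={'name': 15, 'key': 30}
  info={'name': 15, 'key': 30, 'c': 45}
  info={'name': 15, 'key': 30, 'c': 45}, out=45

Final answer: 45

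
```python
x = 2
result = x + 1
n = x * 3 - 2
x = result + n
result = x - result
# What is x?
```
Trace:
  x=2
  x=2, result=3
  x=2, result=3, n=4
  x=7, result=3, n=4
  x=7, result=4, n=4

Final answer: 7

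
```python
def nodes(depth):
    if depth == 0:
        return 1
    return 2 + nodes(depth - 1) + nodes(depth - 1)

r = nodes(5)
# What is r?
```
Call trace (a repeated sub-call is expanded the first time; later identical calls just restate its return value):
nodes(depth=5)
  nodes(depth=4)
    nodes(depth=3)
      nodes(depth=2)
        nodes(depth=1)
          nodes(depth=0)
          -> return 1
          nodes(depth=0)
          -> return 1
        -> return 4
        nodes(depth=1) -> return 4  (same call as traced above)
      -> return 10
      nodes(depth=2) -> return 10  (same call as traced above)
    -> return 22
    nodes(depth=3) -> return 22  (same call as traced above)
  -> return 46
  nodes(depth=4) -> return 46  (same call as traced above)
-> return 94

Final answer: 94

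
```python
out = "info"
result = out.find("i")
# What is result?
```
Trace:
  out='info'
  out='info', result=0

Final answer: 0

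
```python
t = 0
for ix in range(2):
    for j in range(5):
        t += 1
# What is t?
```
Trace:
  t=0
  t=1, ix=0, j=0
  t=2, ix=0, j=1
  t=3, ix=0, j=2
  t=4, ix=0, j=3
  t=5, ix=0, j=4
  t=6, ix=1, j=0
  t=7, ix=1, j=1
  t=8, ix=1, j=2
  t=9, ix=1, j=3
  t=10, ix=1, j=4

Final answer: 10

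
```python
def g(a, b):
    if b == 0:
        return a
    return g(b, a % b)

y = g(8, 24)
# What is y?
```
Call trace:
g(a=8, b=24)
  g(a=24, b=8)
    g(a=8, b=0)
    -> return 8
  -> return 8
-> return 8

Final answer: 8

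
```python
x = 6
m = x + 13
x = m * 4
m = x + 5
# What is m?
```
Trace:
  x=6
  x=6, m=19
  x=76, m=19
  x=76, m=81

Final answer: 81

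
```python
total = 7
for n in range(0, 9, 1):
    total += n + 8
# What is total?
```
Trace:
  total=7
  total=15, n=0
  total=24, n=1
  total=34, n=2
  total=45, n=3
  total=57, n=4
  total=70, n=5
  total=84, n=6
  total=99, n=7
  total=115, n=8

Final answer: 115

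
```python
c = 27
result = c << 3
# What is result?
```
Trace:
  c=27
  c=27, result=216

Final answer: 216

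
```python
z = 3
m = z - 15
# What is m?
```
Trace:
  z=3
  z=3, m=-12

Final answer: -12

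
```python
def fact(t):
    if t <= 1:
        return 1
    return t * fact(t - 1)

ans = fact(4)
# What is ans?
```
Call trace:
fact(t=4)
  fact(t=3)
    fact(t=2)
      fact(t=1)
      -> return 1
    -> return 2
  -> return 6
-> return 24

Final answer: 24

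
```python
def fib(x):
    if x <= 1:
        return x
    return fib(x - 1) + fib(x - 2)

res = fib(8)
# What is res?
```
Call trace (a repeated sub-call is expanded the first time; later identical calls just restate its return value):
fib(x=8)
  fib(x=7)
    fib(x=6)
      fib(x=5)
        fib(x=4)
          fib(x=3)
            fib(x=2)
              fib(x=1)
              -> return 1
              fib(x=0)
              -> return 0
            -> return 1
            fib(x=1)
            -> return 1
          -> return 2
          fib(x=2) -> return 1  (same call as traced above)
        -> return 3
        fib(x=3) -> return 2  (same call as traced above)
      -> return 5
      fib(x=4) -> return 3  (same call as traced above)
    -> return 8
    fib(x=5) -> return 5  (same call as traced above)
  -> return 13
  fib(x=6) -> return 8  (same call as traced above)
-> return 21

Final answer: 21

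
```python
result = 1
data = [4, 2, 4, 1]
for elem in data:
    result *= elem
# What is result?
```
Trace:
  result=1
  result=4, elem=4
  result=8, elem=2
  result=32, elem=4
  result=32, elem=1

Final answer: 32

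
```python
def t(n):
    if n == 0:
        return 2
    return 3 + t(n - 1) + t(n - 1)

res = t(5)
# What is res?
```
Call trace (a repeated sub-call is expanded the first time; later identical calls just restate its return value):
t(n=5)
  t(n=4)
    t(n=3)
      t(n=2)
        t(n=1)
          t(n=0)
          -> return 2
          t(n=0)
          -> return 2
        -> return 7
        t(n=1) -> return 7  (same call as traced above)
      -> return 17
      t(n=2) -> return 17  (same call as traced above)
    -> return 37
    t(n=3) -> return 37  (same call as traced above)
  -> return 77
  t(n=4) -> return 77  (same call as traced above)
-> return 157

Final answer: 157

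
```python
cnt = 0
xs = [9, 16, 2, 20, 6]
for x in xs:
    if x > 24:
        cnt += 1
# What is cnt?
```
Trace:
  cnt=0
  cnt=0, x=9
  cnt=0, x=16
  cnt=0, x=2
  cnt=0, x=20
  cnt=0, x=6

Final answer: 0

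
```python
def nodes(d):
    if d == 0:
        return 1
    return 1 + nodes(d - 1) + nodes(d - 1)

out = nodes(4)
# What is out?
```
Call trace (a repeated sub-call is expanded the first time; later identical calls just restate its return value):
nodes(d=4)
  nodes(d=3)
    nodes(d=2)
      nodes(d=1)
        nodes(d=0)
        -> return 1
        nodes(d=0)
        -> return 1
      -> return 3
      nodes(d=1) -> return 3  (same call as traced above)
    -> return 7
    nodes(d=2) -> return 7  (same call as traced above)
  -> return 15
  nodes(d=3) -> return 15  (same call as traced above)
-> return 31

Final answer: 31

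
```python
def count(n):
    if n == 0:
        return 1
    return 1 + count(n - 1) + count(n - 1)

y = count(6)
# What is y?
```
Call trace (a repeated sub-call is expanded the first time; later identical calls just restate its return value):
count(n=6)
  count(n=5)
    count(n=4)
      count(n=3)
        count(n=2)
          count(n=1)
            count(n=0)
            -> return 1
            count(n=0)
            -> return 1
          -> return 3
          count(n=1) -> return 3  (same call as traced above)
        -> return 7
        count(n=2) -> return 7  (same call as traced above)
      -> return 15
      count(n=3) -> return 15  (same call as traced above)
    -> return 31
    count(n=4) -> return 31  (same call as traced above)
  -> return 63
  count(n=5) -> return 63  (same call as traced above)
-> return 127

Final answer: 127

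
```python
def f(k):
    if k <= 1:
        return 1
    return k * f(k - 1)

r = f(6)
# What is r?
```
Call trace:
f(k=6)
  f(k=5)
    f(k=4)
      f(k=3)
        f(k=2)
          f(k=1)
          -> return 1
        -> return 2
      -> return 6
    -> return 24
  -> return 120
-> return 720

Final answer: 720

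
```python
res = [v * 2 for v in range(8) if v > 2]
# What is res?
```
Trace:
  v=0
  v=1
  v=2
  v=3
  v=4
  v=5
  v=6
  v=7
  res=[6, 8, 10, 12, 14]

Final answer: [6, 8, 10, 12, 14]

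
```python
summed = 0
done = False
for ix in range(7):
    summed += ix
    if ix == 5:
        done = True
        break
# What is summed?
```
Trace:
  summed=0
  summed=0, done=False
  summed=0, done=False, ix=0
  summed=1, done=False, ix=1
  summed=3, done=False, ix=2
  summed=6, done=False, ix=3
  summed=10, done=False, ix=4
  summed=15, done=True, ix=5

Final answer: 15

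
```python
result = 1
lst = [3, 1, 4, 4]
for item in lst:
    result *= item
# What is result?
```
Trace:
  result=1
  result=3, item=3
  result=3, item=1
  result=12, item=4
  result=48, item=4

Final answer: 48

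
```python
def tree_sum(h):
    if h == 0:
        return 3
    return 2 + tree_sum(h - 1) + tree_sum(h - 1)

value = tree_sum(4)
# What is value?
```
Call trace (a repeated sub-call is expanded the first time; later identical calls just restate its return value):
tree_sum(h=4)
  tree_sum(h=3)
    tree_sum(h=2)
      tree_sum(h=1)
        tree_sum(h=0)
        -> return 3
        tree_sum(h=0)
        -> return 3
      -> return 8
      tree_sum(h=1) -> return 8  (same call as traced above)
    -> return 18
    tree_sum(h=2) -> return 18  (same call as traced above)
  -> return 38
  tree_sum(h=3) -> return 38  (same call as traced above)
-> return 78

Final answer: 78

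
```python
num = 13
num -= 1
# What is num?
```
Trace:
  num=13
  num=12

Final answer: 12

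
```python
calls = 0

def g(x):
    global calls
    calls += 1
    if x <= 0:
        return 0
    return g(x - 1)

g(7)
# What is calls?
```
Call trace:
g(x=7)
  g(x=6)
    g(x=5)
      g(x=4)
        g(x=3)
          g(x=2)
            g(x=1)
              g(x=0)
              -> return 0
            -> return 0
          -> return 0
        -> return 0
      -> return 0
    -> return 0
  -> return 0
-> return 0

calls is incremented once per call. g is entered once for each x = 7, 6, 5, 4, 3, 2, 1, 0 (the x <= 0 call returns without recursing), i.e. 7 + 1 calls.
calls = 8

Final answer: 8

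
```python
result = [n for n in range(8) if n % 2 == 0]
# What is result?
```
Trace:
  n=0
  n=1
  n=2
  n=3
  n=4
  n=5
  n=6
  n=7
  result=[0, 2, 4, 6]

Final answer: [0, 2, 4, 6]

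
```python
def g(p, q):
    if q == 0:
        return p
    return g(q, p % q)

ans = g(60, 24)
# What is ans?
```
Call trace:
g(p=60, q=24)
  g(p=24, q=12)
    g(p=12, q=0)
    -> return 12
  -> return 12
-> return 12

Final answer: 12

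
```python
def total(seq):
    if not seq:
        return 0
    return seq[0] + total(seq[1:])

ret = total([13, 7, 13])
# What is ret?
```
Call trace:
total(seq=[13, 7, 13])
  total(seq=[7, 13])
    total(seq=[13])
      total(seq=[])
      -> return 0
    -> return 13
  -> return 20
-> return 33

Final answer: 33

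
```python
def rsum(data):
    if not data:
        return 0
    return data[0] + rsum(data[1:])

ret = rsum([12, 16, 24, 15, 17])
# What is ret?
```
Call trace:
rsum(data=[12, 16, 24, 15, 17])
  rsum(data=[16, 24, 15, 17])
    rsum(data=[24, 15, 17])
      rsum(data=[15, 17])
        rsum(data=[17])
          rsum(data=[])
          -> return 0
        -> return 17
      -> return 32
    -> return 56
  -> return 72
-> return 84

Final answer: 84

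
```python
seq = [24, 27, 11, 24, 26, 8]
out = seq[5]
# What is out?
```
Trace:
  seq=[24, 27, 11, 24, 26, 8]
  seq=[24, 27, 11, 24, 26, 8], out=8

Final answer: 8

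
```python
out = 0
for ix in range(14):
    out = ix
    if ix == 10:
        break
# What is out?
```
Trace:
  out=0
  out=0, ix=0
  out=1, ix=1
  out=2, ix=2
  out=3, ix=3
  out=4, ix=4
  out=5, ix=5
  out=6, ix=6
  out=7, ix=7
  out=8, ix=8
  out=9, ix=9
  out=10, ix=10

Final answer: 10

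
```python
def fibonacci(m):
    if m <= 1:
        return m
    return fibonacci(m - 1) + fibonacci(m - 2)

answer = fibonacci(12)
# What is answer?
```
Call trace (a repeated sub-call is expanded the first time; later identical calls just restate its return value):
fibonacci(m=12)
  fibonacci(m=11)
    fibonacci(m=10)
      fibonacci(m=9)
        fibonacci(m=8)
          fibonacci(m=7)
            fibonacci(m=6)
              fibonacci(m=5)
                fibonacci(m=4)
                  fibonacci(m=3)
                    fibonacci(m=2)
                      fibonacci(m=1)
                      -> return 1
                      fibonacci(m=0)
                      -> return 0
                    -> return 1
                    fibonacci(m=1)
                    -> return 1
                  -> return 2
                  fibonacci(m=2) -> return 1  (same call as traced above)
                -> return 3
                fibonacci(m=3) -> return 2  (same call as traced above)
              -> return 5
              fibonacci(m=4) -> return 3  (same call as traced above)
            -> return 8
            fibonacci(m=5) -> return 5  (same call as traced above)
          -> return 13
          fibonacci(m=6) -> return 8  (same call as traced above)
        -> return 21
        fibonacci(m=7) -> return 13  (same call as traced above)
      -> return 34
      fibonacci(m=8) -> return 21  (same call as traced above)
    -> return 55
    fibonacci(m=9) -> return 34  (same call as traced above)
  -> return 89
  fibonacci(m=10) -> return 55  (same call as traced above)
-> return 144

Final answer: 144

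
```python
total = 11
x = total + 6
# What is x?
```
Trace:
  total=11
  total=11, x=17

Final answer: 17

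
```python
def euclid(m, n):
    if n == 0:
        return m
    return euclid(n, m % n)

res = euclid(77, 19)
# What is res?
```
Call trace:
euclid(m=77, n=19)
  euclid(m=19, n=1)
    euclid(m=1, n=0)
    -> return 1
  -> return 1
-> return 1

Final answer: 1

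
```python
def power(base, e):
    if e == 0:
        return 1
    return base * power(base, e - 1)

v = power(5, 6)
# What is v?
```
Call trace:
power(base=5, e=6)
  power(base=5, e=5)
    power(base=5, e=4)
      power(base=5, e=3)
        power(base=5, e=2)
          power(base=5, e=1)
            power(base=5, e=0)
            -> return 1
          -> return 5
        -> return 25
      -> return 125
    -> return 625
  -> return 3125
-> return 15625

Final answer: 15625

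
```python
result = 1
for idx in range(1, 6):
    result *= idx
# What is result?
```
Trace:
  result=1
  result=1, idx=1
  result=2, idx=2
  result=6, idx=3
  result=24, idx=4
  result=120, idx=5

Final answer: 120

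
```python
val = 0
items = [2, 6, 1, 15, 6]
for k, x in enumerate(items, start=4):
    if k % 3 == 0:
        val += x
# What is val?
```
Trace:
  val=0
  val=0, k=4, x=2
  val=0, k=5, x=6
  val=1, k=6, x=1
  val=1, k=7, x=15
  val=1, k=8, x=6

Final answer: 1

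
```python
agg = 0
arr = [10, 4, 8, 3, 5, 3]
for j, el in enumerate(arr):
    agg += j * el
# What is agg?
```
Trace:
  agg=0
  agg=0, j=0, el=10
  agg=4, j=1, el=4
  agg=20, j=2, el=8
  agg=29, j=3, el=3
  agg=49, j=4, el=5
  agg=64, j=5, el=3

Final answer: 64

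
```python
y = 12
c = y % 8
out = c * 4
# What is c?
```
Trace:
  y=12
  y=12, c=4
  y=12, c=4, out=16

Final answer: 4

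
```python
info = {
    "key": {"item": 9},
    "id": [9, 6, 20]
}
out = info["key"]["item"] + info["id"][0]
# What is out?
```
Trace:
  info={'key': {'item': 9}, 'id': [9, 6, 20]}
  info={'key': {'item': 9}, 'id': [9, 6, 20]}, out=18

Final answer: 18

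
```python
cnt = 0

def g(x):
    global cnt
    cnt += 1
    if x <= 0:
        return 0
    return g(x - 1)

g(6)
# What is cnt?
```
Call trace:
g(x=6)
  g(x=5)
    g(x=4)
      g(x=3)
        g(x=2)
          g(x=1)
            g(x=0)
            -> return 0
          -> return 0
        -> return 0
      -> return 0
    -> return 0
  -> return 0
-> return 0

cnt is incremented once per call. g is entered once for each x = 6, 5, 4, 3, 2, 1, 0 (the x <= 0 call returns without recursing), i.e. 6 + 1 calls.
cnt = 7

Final answer: 7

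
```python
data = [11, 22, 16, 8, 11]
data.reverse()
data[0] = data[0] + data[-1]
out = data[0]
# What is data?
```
Trace:
  data=[11, 22, 16, 8, 11]
  data=[11, 8, 16, 22, 11]
  data=[22, 8, 16, 22, 11]
  data=[22, 8, 16, 22, 11], out=22

Final answer: [22, 8, 16, 22, 11]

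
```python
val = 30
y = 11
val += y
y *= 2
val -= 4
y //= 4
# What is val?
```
Trace:
  val=30
  val=30, y=11
  val=41, y=11
  val=41, y=22
  val=37, y=22
  val=37, y=5

Final answer: 37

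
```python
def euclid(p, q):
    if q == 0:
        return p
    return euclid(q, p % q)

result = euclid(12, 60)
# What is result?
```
Call trace:
euclid(p=12, q=60)
  euclid(p=60, q=12)
    euclid(p=12, q=0)
    -> return 12
  -> return 12
-> return 12

Final answer: 12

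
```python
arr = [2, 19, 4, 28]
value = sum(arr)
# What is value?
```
Trace:
  arr=[2, 19, 4, 28]
  arr=[2, 19, 4, 28], value=53

Final answer: 53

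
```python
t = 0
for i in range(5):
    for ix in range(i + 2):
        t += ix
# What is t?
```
Trace:
  t=0
  t=0, i=0, ix=0
  t=1, i=0, ix=1
  t=1, i=1, ix=0
  t=2, i=1, ix=1
  t=4, i=1, ix=2
  t=4, i=2, ix=0
  t=5, i=2, ix=1
  t=7, i=2, ix=2
  t=10, i=2, ix=3
  t=10, i=3, ix=0
  t=11, i=3, ix=1
  t=13, i=3, ix=2
  t=16, i=3, ix=3
  t=20, i=3, ix=4
  t=20, i=4, ix=0
  t=21, i=4, ix=1
  t=23, i=4, ix=2
  t=26, i=4, ix=3
  t=30, i=4, ix=4
  t=35, i=4, ix=5

Final answer: 35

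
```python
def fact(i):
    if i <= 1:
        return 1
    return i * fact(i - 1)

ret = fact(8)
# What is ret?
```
Call trace:
fact(i=8)
  fact(i=7)
    fact(i=6)
      fact(i=5)
        fact(i=4)
          fact(i=3)
            fact(i=2)
              fact(i=1)
              -> return 1
            -> return 2
          -> return 6
        -> return 24
      -> return 120
    -> return 720
  -> return 5040
-> return 40320

Final answer: 40320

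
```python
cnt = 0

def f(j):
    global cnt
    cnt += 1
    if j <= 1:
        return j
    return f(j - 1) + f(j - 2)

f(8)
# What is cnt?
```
Call trace (a repeated sub-call is expanded the first time; later identical calls just restate its return value):
f(j=8)
  f(j=7)
    f(j=6)
      f(j=5)
        f(j=4)
          f(j=3)
            f(j=2)
              f(j=1)
              -> return 1
              f(j=0)
              -> return 0
            -> return 1
            f(j=1)
            -> return 1
          -> return 2
          f(j=2) -> return 1  (same call as traced above)
        -> return 3
        f(j=3) -> return 2  (same call as traced above)
      -> return 5
      f(j=4) -> return 3  (same call as traced above)
    -> return 8
    f(j=5) -> return 5  (same call as traced above)
  -> return 13
  f(j=6) -> return 8  (same call as traced above)
-> return 21

cnt is incremented once per call, so count the calls in each subtree. Let C(j) = number of calls made by f(j).
C(0) = C(1) = 1 (base case, no recursion); C(j) = 1 + C(j - 1) + C(j - 2) otherwise.
C(2) = 1 + C(1) + C(0) = 1 + 1 + 1 = 3
C(3) = 1 + C(2) + C(1) = 1 + 3 + 1 = 5
C(4) = 1 + C(3) + C(2) = 1 + 5 + 3 = 9
C(5) = 1 + C(4) + C(3) = 1 + 9 + 5 = 15
C(6) = 1 + C(5) + C(4) = 1 + 15 + 9 = 25
C(7) = 1 + C(6) + C(5) = 1 + 25 + 15 = 41
C(8) = 1 + C(7) + C(6) = 1 + 41 + 25 = 67
cnt = C(8) = 67

Final answer: 67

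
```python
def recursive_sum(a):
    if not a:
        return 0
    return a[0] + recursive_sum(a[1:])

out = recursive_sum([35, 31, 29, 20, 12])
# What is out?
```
Call trace:
recursive_sum(a=[35, 31, 29, 20, 12])
  recursive_sum(a=[31, 29, 20, 12])
    recursive_sum(a=[29, 20, 12])
      recursive_sum(a=[20, 12])
        recursive_sum(a=[12])
          recursive_sum(a=[])
          -> return 0
        -> return 12
      -> return 32
    -> return 61
  -> return 92
-> return 127

Final answer: 127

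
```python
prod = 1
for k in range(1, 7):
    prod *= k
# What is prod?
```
Trace:
  prod=1
  prod=1, k=1
  prod=2, k=2
  prod=6, k=3
  prod=24, k=4
  prod=120, k=5
  prod=720, k=6

Final answer: 720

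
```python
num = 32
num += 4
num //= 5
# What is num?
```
Trace:
  num=32
  num=36
  num=7

Final answer: 7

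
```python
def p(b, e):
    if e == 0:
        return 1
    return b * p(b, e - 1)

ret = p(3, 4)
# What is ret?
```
Call trace:
p(b=3, e=4)
  p(b=3, e=3)
    p(b=3, e=2)
      p(b=3, e=1)
        p(b=3, e=0)
        -> return 1
      -> return 3
    -> return 9
  -> return 27
-> return 81

Final answer: 81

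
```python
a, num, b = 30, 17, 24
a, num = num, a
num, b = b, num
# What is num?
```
Trace:
  a=30, num=17, b=24
  a=17, num=30, b=24
  a=17, num=24, b=30

Final answer: 24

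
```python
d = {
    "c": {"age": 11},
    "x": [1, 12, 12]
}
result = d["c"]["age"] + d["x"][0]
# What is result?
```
Trace:
  d={'c': {'age': 11}, 'x': [1, 12, 12]}
  d={'c': {'age': 11}, 'x': [1, 12, 12]}, result=12

Final answer: 12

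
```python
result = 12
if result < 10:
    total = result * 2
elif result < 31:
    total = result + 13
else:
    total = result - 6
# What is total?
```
Trace:
  result=12
  result=12, total=25

Final answer: 25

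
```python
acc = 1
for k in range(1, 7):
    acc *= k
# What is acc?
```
Trace:
  acc=1
  acc=1, k=1
  acc=2, k=2
  acc=6, k=3
  acc=24, k=4
  acc=120, k=5
  acc=720, k=6

Final answer: 720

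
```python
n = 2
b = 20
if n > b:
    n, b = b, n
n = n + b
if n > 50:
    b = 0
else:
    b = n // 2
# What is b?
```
Trace:
  n=2
  n=2, b=20
  n=2, b=20
  n=22, b=20
  n=22, b=11

Final answer: 11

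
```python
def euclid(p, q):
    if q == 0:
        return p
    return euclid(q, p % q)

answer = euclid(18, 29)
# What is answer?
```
Call trace:
euclid(p=18, q=29)
  euclid(p=29, q=18)
    euclid(p=18, q=11)
      euclid(p=11, q=7)
        euclid(p=7, q=4)
          euclid(p=4, q=3)
            euclid(p=3, q=1)
              euclid(p=1, q=0)
              -> return 1
            -> return 1
          -> return 1
        -> return 1
      -> return 1
    -> return 1
  -> return 1
-> return 1

Final answer: 1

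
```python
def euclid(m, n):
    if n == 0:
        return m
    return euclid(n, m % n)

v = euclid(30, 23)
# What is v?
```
Call trace:
euclid(m=30, n=23)
  euclid(m=23, n=7)
    euclid(m=7, n=2)
      euclid(m=2, n=1)
        euclid(m=1, n=0)
        -> return 1
      -> return 1
    -> return 1
  -> return 1
-> return 1

Final answer: 1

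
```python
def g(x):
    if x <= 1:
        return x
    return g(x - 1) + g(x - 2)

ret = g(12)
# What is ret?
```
Call trace (a repeated sub-call is expanded the first time; later identical calls just restate its return value):
g(x=12)
  g(x=11)
    g(x=10)
      g(x=9)
        g(x=8)
          g(x=7)
            g(x=6)
              g(x=5)
                g(x=4)
                  g(x=3)
                    g(x=2)
                      g(x=1)
                      -> return 1
                      g(x=0)
                      -> return 0
                    -> return 1
                    g(x=1)
                    -> return 1
                  -> return 2
                  g(x=2) -> return 1  (same call as traced above)
                -> return 3
                g(x=3) -> return 2  (same call as traced above)
              -> return 5
              g(x=4) -> return 3  (same call as traced above)
            -> return 8
            g(x=5) -> return 5  (same call as traced above)
          -> return 13
          g(x=6) -> return 8  (same call as traced above)
        -> return 21
        g(x=7) -> return 13  (same call as traced above)
      -> return 34
      g(x=8) -> return 21  (same call as traced above)
    -> return 55
    g(x=9) -> return 34  (same call as traced above)
  -> return 89
  g(x=10) -> return 55  (same call as traced above)
-> return 144

Final answer: 144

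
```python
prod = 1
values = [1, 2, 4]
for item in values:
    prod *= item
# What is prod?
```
Trace:
  prod=1
  prod=1, item=1
  prod=2, item=2
  prod=8, item=4

Final answer: 8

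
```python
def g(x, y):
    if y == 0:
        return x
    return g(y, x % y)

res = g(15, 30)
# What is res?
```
Call trace:
g(x=15, y=30)
  g(x=30, y=15)
    g(x=15, y=0)
    -> return 15
  -> return 15
-> return 15

Final answer: 15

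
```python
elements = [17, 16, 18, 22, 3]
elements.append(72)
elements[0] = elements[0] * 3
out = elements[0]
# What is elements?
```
Trace:
  elements=[17, 16, 18, 22, 3]
  elements=[17, 16, 18, 22, 3, 72]
  elements=[51, 16, 18, 22, 3, 72]
  elements=[51, 16, 18, 22, 3, 72], out=51

Final answer: [51, 16, 18, 22, 3, 72]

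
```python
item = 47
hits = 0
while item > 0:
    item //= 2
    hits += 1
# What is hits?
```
Trace:
  item=47
  item=47, hits=0
  item=23, hits=1
  item=11, hits=2
  item=5, hits=3
  item=2, hits=4
  item=1, hits=5
  item=0, hits=6

Final answer: 6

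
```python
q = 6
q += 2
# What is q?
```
Trace:
  q=6
  q=8

Final answer: 8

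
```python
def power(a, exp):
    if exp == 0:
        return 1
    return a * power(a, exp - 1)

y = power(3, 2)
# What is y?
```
Call trace:
power(a=3, exp=2)
  power(a=3, exp=1)
    power(a=3, exp=0)
    -> return 1
  -> return 3
-> return 9

Final answer: 9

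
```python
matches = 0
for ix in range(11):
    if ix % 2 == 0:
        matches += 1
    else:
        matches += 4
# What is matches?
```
Trace:
  matches=0
  matches=1, ix=0
  matches=5, ix=1
  matches=6, ix=2
  matches=10, ix=3
  matches=11, ix=4
  matches=15, ix=5
  matches=16, ix=6
  matches=20, ix=7
  matches=21, ix=8
  matches=25, ix=9
  matches=26, ix=10

Final answer: 26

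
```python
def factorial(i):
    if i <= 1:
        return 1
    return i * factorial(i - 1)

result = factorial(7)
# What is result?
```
Call trace:
factorial(i=7)
  factorial(i=6)
    factorial(i=5)
      factorial(i=4)
        factorial(i=3)
          factorial(i=2)
            factorial(i=1)
            -> return 1
          -> return 2
        -> return 6
      -> return 24
    -> return 120
  -> return 720
-> return 5040

Final answer: 5040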